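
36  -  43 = -7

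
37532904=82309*456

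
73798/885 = 73798/885 = 83.39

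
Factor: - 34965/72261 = - 15/31 =- 3^1*5^1*31^(  -  1 )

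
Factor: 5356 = 2^2*13^1*103^1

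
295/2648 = 295/2648=0.11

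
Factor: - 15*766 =-11490 = - 2^1*3^1*5^1*383^1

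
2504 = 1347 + 1157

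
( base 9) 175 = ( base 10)149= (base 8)225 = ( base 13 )B6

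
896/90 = 9 + 43/45 = 9.96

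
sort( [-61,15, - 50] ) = [ - 61, - 50,15 ]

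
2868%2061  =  807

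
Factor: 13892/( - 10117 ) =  - 92/67 = - 2^2 * 23^1*67^( - 1)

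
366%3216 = 366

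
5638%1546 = 1000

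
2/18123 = 2/18123 = 0.00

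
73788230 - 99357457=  - 25569227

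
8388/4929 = 1 + 1153/1643 = 1.70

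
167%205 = 167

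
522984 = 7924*66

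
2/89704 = 1/44852 = 0.00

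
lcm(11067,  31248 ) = 531216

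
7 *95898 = 671286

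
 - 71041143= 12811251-83852394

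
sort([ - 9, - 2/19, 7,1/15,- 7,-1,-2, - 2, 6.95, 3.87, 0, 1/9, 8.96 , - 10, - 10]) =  [-10,  -  10, - 9, - 7,-2, - 2,  -  1, - 2/19, 0, 1/15 , 1/9, 3.87,6.95,7 , 8.96]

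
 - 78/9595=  - 78/9595= - 0.01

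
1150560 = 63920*18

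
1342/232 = 671/116 =5.78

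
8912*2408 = 21460096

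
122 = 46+76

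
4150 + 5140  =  9290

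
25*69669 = 1741725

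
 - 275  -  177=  -452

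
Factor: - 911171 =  - 911171^1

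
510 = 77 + 433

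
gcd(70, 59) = 1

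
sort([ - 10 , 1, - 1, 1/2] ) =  [ - 10, - 1,1/2, 1] 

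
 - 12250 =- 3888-8362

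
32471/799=40 + 511/799  =  40.64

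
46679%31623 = 15056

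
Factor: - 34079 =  -53^1*643^1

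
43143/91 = 43143/91=   474.10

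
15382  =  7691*2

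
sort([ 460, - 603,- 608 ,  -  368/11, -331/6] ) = [ -608,-603,- 331/6,-368/11, 460 ]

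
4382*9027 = 39556314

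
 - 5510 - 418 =-5928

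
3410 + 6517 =9927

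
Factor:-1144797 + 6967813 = 5823016 = 2^3*727877^1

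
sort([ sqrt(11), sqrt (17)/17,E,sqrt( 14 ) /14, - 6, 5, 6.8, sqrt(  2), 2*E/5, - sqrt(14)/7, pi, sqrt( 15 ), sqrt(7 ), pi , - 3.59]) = [ - 6, - 3.59, - sqrt ( 14)/7, sqrt(17)/17,sqrt(14)/14, 2 * E/5, sqrt( 2), sqrt (7), E,pi, pi, sqrt (11), sqrt( 15),  5,6.8]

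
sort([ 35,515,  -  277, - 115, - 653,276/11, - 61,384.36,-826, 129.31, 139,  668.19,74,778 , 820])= [ - 826,-653, - 277, - 115, - 61,276/11,35,74, 129.31,139,384.36,515,  668.19,778 , 820 ]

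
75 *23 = 1725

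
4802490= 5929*810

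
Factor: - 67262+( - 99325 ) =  - 166587 = - 3^1*55529^1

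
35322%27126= 8196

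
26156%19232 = 6924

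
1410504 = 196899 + 1213605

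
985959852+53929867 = 1039889719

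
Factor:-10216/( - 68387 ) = 2^3*11^ (-1 )*1277^1*6217^( - 1 ) 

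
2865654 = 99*28946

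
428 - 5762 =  - 5334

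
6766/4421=1 + 2345/4421 = 1.53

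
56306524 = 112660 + 56193864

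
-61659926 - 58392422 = - 120052348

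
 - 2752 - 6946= -9698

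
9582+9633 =19215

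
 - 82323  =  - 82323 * 1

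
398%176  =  46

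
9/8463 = 3/2821 = 0.00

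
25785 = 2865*9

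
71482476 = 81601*876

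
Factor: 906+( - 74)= 832=2^6*13^1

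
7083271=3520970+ 3562301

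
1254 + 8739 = 9993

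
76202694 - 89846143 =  - 13643449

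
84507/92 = 918 + 51/92 = 918.55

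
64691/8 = 64691/8 = 8086.38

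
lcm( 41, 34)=1394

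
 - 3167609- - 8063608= 4895999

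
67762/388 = 174+ 125/194 = 174.64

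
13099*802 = 10505398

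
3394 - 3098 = 296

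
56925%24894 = 7137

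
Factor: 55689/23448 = 2^( - 3 )*19^1 = 19/8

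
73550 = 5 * 14710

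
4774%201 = 151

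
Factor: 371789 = 11^1*73^1 * 463^1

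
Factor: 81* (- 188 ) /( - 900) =423/25=3^2*5^(  -  2)*47^1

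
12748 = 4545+8203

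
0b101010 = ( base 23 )1J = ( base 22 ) 1k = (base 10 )42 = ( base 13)33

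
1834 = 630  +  1204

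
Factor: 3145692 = 2^2*3^1*11^1*23831^1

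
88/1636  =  22/409  =  0.05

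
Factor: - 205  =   - 5^1*41^1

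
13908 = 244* 57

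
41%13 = 2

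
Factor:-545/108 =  - 2^(-2)*3^( -3) * 5^1 * 109^1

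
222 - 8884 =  - 8662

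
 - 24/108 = - 1+ 7/9 = -0.22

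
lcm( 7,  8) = 56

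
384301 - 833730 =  - 449429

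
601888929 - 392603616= 209285313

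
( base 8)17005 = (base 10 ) 7685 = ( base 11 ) 5857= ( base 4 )1320011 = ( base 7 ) 31256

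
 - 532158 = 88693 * ( - 6)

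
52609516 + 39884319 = 92493835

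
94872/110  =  862 + 26/55 = 862.47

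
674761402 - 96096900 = 578664502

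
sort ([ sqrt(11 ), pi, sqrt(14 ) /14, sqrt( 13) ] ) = [ sqrt(14)/14, pi,  sqrt( 11 ), sqrt(13) ]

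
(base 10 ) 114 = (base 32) 3i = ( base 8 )162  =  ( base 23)4M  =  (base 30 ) 3O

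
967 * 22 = 21274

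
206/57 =206/57= 3.61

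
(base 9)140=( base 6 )313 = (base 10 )117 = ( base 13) 90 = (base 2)1110101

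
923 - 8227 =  - 7304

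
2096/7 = 299+3/7 = 299.43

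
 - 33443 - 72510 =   -  105953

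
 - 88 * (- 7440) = 654720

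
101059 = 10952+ 90107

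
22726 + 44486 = 67212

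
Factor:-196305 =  - 3^1* 5^1*23^1*569^1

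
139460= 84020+55440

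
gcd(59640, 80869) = 71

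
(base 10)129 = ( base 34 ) 3r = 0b10000001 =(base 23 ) 5e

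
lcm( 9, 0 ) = 0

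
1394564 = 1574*886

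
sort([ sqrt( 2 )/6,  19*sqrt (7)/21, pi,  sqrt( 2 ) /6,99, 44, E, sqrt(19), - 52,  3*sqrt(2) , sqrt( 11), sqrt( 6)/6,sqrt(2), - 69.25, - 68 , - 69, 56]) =[ - 69.25,-69,-68, - 52, sqrt( 2)/6 , sqrt(2)/6, sqrt( 6)/6, sqrt( 2),  19*sqrt( 7 ) /21,E, pi,sqrt( 11), 3*sqrt( 2 ), sqrt( 19), 44, 56,99]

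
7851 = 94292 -86441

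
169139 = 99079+70060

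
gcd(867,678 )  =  3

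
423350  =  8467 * 50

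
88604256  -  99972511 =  - 11368255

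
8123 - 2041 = 6082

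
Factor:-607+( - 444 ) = -1051^1 =-1051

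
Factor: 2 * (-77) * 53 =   -  8162 = - 2^1  *7^1*11^1*53^1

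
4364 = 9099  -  4735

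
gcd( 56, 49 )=7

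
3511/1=3511  =  3511.00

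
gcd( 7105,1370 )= 5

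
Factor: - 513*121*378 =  - 23463594 = -2^1*3^6*7^1*11^2*19^1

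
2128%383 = 213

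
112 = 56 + 56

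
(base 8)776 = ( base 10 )510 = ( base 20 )15A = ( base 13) 303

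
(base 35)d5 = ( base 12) 324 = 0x1cc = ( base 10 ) 460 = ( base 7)1225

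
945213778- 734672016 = 210541762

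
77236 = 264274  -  187038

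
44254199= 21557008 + 22697191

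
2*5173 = 10346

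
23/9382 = 23/9382 = 0.00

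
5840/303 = 5840/303= 19.27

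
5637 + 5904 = 11541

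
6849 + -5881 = 968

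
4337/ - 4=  - 1085 + 3/4= - 1084.25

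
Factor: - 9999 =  - 3^2*11^1 * 101^1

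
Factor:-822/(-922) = 3^1 * 137^1*  461^(-1)  =  411/461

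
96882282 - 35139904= 61742378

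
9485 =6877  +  2608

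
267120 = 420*636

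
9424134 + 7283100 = 16707234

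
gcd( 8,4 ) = 4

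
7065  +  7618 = 14683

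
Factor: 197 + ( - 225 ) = -2^2 * 7^1 =- 28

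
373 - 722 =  - 349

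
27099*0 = 0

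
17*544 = 9248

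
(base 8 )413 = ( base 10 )267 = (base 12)1A3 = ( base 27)9o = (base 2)100001011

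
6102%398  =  132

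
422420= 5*84484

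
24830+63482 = 88312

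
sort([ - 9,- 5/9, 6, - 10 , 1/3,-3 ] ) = [-10, - 9, - 3, - 5/9, 1/3, 6] 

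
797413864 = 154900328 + 642513536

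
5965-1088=4877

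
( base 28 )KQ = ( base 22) 14e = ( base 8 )1112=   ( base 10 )586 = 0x24a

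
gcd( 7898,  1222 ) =2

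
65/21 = 65/21  =  3.10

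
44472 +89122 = 133594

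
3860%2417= 1443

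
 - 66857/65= - 1029+28/65 = - 1028.57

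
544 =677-133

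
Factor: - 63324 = -2^2*3^2*1759^1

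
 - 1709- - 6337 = 4628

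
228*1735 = 395580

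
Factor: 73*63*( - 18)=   -  82782 = - 2^1*3^4 * 7^1*73^1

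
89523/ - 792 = - 9947/88 =- 113.03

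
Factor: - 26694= - 2^1* 3^2 * 1483^1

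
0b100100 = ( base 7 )51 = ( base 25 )1B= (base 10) 36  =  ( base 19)1h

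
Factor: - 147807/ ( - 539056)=2^( - 4)*3^2*7^ ( - 1)*11^1*1493^1*4813^( - 1)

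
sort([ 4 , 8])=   [ 4, 8]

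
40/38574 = 20/19287 = 0.00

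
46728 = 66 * 708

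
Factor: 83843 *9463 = 793406309  =  9463^1*83843^1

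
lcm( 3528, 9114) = 109368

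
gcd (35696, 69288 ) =8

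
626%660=626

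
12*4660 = 55920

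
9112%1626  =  982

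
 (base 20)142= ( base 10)482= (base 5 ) 3412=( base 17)1B6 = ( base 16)1E2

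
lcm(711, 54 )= 4266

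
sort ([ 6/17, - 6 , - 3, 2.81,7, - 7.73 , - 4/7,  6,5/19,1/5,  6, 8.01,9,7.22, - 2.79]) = [ - 7.73 , - 6, - 3, - 2.79,-4/7, 1/5, 5/19,6/17,2.81,  6,6,7,7.22, 8.01 , 9]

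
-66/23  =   -3 + 3/23=- 2.87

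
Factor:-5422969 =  - 5422969^1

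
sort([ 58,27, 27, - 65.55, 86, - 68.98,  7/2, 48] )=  [ - 68.98, - 65.55, 7/2, 27, 27,48, 58 , 86]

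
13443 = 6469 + 6974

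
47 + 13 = 60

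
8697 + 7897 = 16594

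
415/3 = 138 + 1/3 = 138.33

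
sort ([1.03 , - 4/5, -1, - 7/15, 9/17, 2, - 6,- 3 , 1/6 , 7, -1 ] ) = [ - 6, - 3, -1,-1, - 4/5, - 7/15 , 1/6, 9/17, 1.03 , 2,7]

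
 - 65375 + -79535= - 144910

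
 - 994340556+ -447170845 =-1441511401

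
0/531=0 = 0.00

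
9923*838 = 8315474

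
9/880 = 9/880 = 0.01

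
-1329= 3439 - 4768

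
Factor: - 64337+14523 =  - 49814= - 2^1*24907^1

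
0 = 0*90212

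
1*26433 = 26433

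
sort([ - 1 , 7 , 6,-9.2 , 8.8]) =[  -  9.2, - 1 , 6, 7, 8.8 ] 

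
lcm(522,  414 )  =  12006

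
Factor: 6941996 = 2^2*1735499^1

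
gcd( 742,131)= 1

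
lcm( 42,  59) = 2478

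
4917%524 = 201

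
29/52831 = 29/52831= 0.00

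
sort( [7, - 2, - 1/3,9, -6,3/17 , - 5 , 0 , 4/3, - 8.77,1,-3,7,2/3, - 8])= [-8.77, -8, - 6, - 5 , - 3,-2, - 1/3,0, 3/17, 2/3,  1,4/3 , 7,7, 9]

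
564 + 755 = 1319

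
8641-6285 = 2356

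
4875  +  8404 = 13279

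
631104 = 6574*96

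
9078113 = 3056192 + 6021921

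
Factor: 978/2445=2^1 * 5^(  -  1 ) = 2/5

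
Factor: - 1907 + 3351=2^2 *19^2= 1444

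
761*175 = 133175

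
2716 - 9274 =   -  6558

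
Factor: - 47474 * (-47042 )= 2233271908 = 2^2 * 7^1*43^1*547^1*3391^1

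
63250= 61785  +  1465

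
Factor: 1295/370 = 2^( - 1)*7^1 = 7/2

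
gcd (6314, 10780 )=154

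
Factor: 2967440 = 2^4*5^1*7^2*757^1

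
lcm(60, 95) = 1140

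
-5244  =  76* ( - 69)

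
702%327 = 48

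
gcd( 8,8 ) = 8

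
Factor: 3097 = 19^1*163^1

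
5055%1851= 1353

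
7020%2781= 1458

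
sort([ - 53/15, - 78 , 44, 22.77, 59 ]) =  [ - 78, - 53/15,  22.77,44,59 ]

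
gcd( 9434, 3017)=1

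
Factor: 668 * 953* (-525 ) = -334217100 = - 2^2 * 3^1*5^2*7^1*167^1 * 953^1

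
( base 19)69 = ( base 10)123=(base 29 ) 47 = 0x7b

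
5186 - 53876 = -48690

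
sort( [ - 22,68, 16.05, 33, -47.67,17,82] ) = [  -  47.67, - 22,16.05,17,33,68,82] 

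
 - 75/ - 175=3/7 = 0.43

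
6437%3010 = 417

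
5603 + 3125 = 8728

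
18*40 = 720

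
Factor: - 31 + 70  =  3^1*13^1 =39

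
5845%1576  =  1117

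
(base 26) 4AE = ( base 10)2978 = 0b101110100010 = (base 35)2f3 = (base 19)84e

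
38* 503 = 19114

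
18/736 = 9/368 = 0.02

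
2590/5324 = 1295/2662 = 0.49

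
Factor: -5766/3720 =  - 31/20  =  -  2^(-2)*5^( - 1 )*31^1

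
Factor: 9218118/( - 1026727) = -2^1*3^1*7^1*16883^1*78979^( - 1) = -709086/78979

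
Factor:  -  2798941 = -2798941^1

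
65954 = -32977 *( - 2)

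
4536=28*162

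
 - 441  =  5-446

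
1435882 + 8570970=10006852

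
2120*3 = 6360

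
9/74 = 9/74 = 0.12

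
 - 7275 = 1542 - 8817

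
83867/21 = 11981/3  =  3993.67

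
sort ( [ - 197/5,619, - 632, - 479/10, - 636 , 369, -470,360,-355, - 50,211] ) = [ - 636, - 632, - 470, - 355,-50, - 479/10, - 197/5,211,360,369, 619] 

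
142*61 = 8662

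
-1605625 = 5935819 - 7541444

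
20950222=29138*719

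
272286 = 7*38898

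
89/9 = 89/9= 9.89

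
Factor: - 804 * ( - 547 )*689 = 2^2*3^1*13^1 * 53^1 *67^1*547^1 = 303013932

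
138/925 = 138/925=0.15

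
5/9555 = 1/1911 = 0.00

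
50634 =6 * 8439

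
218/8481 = 218/8481  =  0.03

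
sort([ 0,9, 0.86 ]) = [0,0.86, 9 ]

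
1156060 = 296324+859736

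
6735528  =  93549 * 72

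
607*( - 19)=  - 11533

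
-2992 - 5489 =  -8481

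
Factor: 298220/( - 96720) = -2^( - 2 )*3^( - 1 )*37^1 =- 37/12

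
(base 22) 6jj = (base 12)1b25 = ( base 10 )3341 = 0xD0D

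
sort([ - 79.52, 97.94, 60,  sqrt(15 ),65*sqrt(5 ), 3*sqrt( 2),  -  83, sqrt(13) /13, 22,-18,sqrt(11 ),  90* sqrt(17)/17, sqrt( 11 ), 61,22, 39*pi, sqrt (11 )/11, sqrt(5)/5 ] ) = [ - 83,-79.52,-18, sqrt(13)/13, sqrt( 11)/11,sqrt(5) /5,sqrt(11 ),sqrt(11 ),sqrt( 15 ),3*sqrt ( 2), 90 * sqrt(17)/17, 22, 22 , 60,61 , 97.94,39*pi, 65*sqrt(5 )]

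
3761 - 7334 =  - 3573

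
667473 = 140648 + 526825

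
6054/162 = 1009/27 =37.37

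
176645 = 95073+81572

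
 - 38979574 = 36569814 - 75549388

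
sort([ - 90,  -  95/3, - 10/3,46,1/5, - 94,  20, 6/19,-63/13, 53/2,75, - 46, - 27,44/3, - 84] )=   [ -94, - 90, - 84, - 46, - 95/3,  -  27, - 63/13,-10/3,  1/5, 6/19, 44/3, 20,53/2, 46,75 ] 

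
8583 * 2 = 17166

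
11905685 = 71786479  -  59880794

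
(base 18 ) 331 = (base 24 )1ij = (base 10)1027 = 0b10000000011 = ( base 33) v4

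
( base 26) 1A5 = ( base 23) 1HL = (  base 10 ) 941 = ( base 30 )11B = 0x3AD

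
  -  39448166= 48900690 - 88348856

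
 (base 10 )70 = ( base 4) 1012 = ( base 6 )154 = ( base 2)1000110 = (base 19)3D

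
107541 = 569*189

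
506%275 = 231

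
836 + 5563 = 6399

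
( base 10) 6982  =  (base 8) 15506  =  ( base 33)6dj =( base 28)8PA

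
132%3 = 0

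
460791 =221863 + 238928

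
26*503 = 13078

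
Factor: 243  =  3^5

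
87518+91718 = 179236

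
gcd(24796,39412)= 4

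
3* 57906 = 173718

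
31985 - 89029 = - 57044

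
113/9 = 113/9   =  12.56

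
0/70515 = 0 = 0.00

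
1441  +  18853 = 20294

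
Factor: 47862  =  2^1 * 3^2*2659^1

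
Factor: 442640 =2^4*5^1*11^1*503^1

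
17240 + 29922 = 47162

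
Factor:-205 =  - 5^1*41^1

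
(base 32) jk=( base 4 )21310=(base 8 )1164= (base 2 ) 1001110100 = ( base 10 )628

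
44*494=21736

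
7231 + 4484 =11715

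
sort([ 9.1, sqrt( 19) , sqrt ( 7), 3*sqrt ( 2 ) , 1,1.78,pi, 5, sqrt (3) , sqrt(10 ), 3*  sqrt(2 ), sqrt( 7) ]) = [1, sqrt( 3), 1.78,sqrt( 7 ), sqrt( 7 ), pi, sqrt( 10), 3* sqrt( 2 ),  3*sqrt(2 ) , sqrt(19),5, 9.1] 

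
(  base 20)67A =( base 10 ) 2550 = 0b100111110110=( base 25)420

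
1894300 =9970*190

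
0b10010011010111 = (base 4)2103113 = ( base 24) G8N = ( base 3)110221022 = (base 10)9431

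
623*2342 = 1459066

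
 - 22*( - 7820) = 172040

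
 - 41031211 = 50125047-91156258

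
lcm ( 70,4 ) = 140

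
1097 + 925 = 2022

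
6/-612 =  - 1/102 = -0.01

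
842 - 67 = 775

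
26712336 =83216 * 321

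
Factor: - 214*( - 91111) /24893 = 2^1*11^( - 1 )*31^ ( -1 )*73^( - 1 )*107^1*179^1  *  509^1 = 19497754/24893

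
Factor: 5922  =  2^1*3^2*7^1*47^1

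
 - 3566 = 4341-7907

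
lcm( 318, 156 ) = 8268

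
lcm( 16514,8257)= 16514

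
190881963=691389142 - 500507179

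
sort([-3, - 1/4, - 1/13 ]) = [-3, - 1/4,-1/13]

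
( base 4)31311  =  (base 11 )735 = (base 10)885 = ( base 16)375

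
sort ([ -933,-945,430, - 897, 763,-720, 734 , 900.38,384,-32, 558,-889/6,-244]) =[ - 945, - 933, - 897 ,-720, - 244, - 889/6,-32,384, 430, 558, 734, 763,900.38]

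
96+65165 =65261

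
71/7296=71/7296  =  0.01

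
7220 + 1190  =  8410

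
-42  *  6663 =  - 279846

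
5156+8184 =13340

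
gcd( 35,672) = 7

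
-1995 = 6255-8250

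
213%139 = 74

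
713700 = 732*975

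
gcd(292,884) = 4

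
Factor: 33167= 17^1*1951^1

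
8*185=1480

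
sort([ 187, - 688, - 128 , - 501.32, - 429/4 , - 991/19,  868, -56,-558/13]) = [-688, - 501.32,  -  128, - 429/4,-56 , - 991/19,-558/13,  187, 868 ] 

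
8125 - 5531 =2594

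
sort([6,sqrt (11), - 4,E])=[ - 4,E,sqrt ( 11 ), 6 ]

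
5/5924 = 5/5924 = 0.00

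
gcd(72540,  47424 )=156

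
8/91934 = 4/45967  =  0.00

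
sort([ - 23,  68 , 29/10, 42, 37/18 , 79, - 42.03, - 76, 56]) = [ - 76,  -  42.03, - 23,37/18 , 29/10, 42, 56, 68, 79] 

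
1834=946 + 888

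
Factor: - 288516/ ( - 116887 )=2^2*3^1*179^( - 1)*653^(  -  1)*  24043^1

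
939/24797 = 939/24797 = 0.04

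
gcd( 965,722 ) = 1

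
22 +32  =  54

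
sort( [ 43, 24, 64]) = [24,43, 64]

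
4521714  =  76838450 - 72316736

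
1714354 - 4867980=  -3153626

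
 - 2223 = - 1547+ - 676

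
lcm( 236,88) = 5192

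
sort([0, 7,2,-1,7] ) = [ - 1, 0 , 2 , 7,7]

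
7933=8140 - 207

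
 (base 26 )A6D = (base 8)15421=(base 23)D26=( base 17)16GA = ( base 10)6929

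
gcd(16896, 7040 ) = 1408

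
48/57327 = 16/19109 = 0.00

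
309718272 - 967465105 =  - 657746833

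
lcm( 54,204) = 1836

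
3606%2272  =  1334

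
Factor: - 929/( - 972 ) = 2^( - 2 )*3^( - 5) * 929^1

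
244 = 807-563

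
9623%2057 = 1395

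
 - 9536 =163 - 9699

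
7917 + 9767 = 17684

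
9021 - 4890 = 4131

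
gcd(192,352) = 32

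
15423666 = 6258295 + 9165371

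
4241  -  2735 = 1506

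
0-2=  - 2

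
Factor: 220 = 2^2*5^1 * 11^1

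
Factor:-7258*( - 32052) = 232633416 = 2^3*3^1*19^1*191^1*2671^1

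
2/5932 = 1/2966 = 0.00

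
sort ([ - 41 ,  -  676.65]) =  [-676.65 , - 41]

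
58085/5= 11617 = 11617.00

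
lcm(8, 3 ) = 24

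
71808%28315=15178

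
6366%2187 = 1992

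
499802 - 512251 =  - 12449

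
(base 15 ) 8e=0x86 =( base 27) 4q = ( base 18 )78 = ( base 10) 134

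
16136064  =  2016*8004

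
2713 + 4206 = 6919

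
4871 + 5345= 10216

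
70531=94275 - 23744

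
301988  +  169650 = 471638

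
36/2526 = 6/421 = 0.01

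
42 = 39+3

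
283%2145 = 283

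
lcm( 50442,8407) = 50442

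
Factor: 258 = 2^1*3^1 * 43^1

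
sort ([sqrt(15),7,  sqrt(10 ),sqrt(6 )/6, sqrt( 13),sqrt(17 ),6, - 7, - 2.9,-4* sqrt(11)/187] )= [ - 7,-2.9  , - 4*sqrt (11)/187 , sqrt( 6)/6, sqrt(10),sqrt(13) , sqrt(  15 ), sqrt( 17),6,  7 ] 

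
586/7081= 586/7081  =  0.08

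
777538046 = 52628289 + 724909757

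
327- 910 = -583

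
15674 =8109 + 7565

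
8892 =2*4446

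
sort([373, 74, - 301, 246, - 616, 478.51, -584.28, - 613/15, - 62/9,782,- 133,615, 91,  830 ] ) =[-616 , - 584.28, -301, - 133, - 613/15, - 62/9, 74, 91, 246,  373, 478.51, 615, 782,  830 ]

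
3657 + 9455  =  13112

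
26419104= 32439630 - 6020526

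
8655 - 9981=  - 1326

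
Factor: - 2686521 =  - 3^1*895507^1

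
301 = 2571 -2270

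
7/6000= 7/6000= 0.00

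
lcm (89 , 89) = 89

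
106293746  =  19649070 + 86644676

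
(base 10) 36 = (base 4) 210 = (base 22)1E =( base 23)1d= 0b100100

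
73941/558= 24647/186 = 132.51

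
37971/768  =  12657/256=   49.44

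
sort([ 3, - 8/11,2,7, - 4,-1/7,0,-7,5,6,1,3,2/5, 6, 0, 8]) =[- 7, - 4, - 8/11,-1/7, 0,0,2/5,1,2,3,3, 5,6,6,7, 8 ]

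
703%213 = 64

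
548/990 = 274/495  =  0.55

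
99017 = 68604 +30413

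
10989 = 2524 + 8465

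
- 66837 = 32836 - 99673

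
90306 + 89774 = 180080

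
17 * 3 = 51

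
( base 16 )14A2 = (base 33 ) 4S2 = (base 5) 132112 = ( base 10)5282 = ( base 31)5fc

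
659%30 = 29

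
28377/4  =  28377/4 = 7094.25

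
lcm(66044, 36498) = 1386924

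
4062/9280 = 2031/4640 = 0.44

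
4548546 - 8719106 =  - 4170560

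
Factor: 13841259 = 3^1*4613753^1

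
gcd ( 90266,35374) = 2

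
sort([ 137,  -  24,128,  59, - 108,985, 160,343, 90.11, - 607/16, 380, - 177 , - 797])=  [ -797, - 177, - 108, - 607/16, - 24, 59,90.11,128, 137,160, 343, 380, 985]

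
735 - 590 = 145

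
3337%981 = 394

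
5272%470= 102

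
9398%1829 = 253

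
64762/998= 64 + 445/499 = 64.89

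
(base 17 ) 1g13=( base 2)10010101010101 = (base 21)10E2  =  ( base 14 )36A9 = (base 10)9557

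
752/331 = 2+ 90/331 = 2.27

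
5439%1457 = 1068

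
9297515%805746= 434309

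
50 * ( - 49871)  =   - 2493550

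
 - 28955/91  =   - 319 + 74/91 = - 318.19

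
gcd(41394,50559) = 3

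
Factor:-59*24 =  - 2^3*3^1 * 59^1 = - 1416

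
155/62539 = 155/62539 = 0.00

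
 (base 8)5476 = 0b101100111110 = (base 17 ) 9g5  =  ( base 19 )7i9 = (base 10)2878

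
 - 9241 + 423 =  - 8818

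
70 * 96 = 6720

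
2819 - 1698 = 1121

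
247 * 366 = 90402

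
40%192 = 40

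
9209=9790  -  581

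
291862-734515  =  -442653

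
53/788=53/788 = 0.07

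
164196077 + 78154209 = 242350286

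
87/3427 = 87/3427 = 0.03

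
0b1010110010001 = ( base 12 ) 3241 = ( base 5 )134041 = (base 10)5521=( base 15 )1981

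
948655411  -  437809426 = 510845985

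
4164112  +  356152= 4520264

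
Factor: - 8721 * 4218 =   -  2^1*3^4* 17^1 * 19^2 * 37^1= - 36785178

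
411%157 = 97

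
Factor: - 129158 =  - 2^1*64579^1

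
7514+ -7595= -81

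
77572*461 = 35760692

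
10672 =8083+2589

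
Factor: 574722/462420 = 2^( - 1 )*3^1 *5^(- 1)*7^(-1)*29^1 = 87/70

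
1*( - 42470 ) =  - 42470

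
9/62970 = 3/20990= 0.00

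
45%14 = 3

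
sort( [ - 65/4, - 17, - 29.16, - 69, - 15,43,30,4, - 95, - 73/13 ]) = [ - 95, - 69, - 29.16, - 17, - 65/4, - 15, - 73/13,4,30,  43 ] 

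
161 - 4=157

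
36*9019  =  324684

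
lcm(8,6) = 24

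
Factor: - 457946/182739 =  - 2^1*3^ ( - 1) * 17^1*13469^1*60913^( - 1 )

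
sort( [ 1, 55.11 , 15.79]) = [1, 15.79,55.11]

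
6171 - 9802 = - 3631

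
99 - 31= 68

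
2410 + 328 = 2738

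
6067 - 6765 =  - 698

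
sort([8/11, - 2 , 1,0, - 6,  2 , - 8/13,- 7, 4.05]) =[ - 7 , - 6, - 2,-8/13, 0 , 8/11, 1,2,  4.05]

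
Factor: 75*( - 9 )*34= - 22950=-  2^1*3^3 * 5^2*17^1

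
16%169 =16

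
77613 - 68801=8812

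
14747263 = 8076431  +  6670832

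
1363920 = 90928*15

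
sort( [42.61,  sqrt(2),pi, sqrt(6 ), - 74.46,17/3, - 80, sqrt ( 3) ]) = [ - 80, - 74.46,sqrt(2 ),sqrt(3), sqrt( 6), pi,17/3, 42.61 ] 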